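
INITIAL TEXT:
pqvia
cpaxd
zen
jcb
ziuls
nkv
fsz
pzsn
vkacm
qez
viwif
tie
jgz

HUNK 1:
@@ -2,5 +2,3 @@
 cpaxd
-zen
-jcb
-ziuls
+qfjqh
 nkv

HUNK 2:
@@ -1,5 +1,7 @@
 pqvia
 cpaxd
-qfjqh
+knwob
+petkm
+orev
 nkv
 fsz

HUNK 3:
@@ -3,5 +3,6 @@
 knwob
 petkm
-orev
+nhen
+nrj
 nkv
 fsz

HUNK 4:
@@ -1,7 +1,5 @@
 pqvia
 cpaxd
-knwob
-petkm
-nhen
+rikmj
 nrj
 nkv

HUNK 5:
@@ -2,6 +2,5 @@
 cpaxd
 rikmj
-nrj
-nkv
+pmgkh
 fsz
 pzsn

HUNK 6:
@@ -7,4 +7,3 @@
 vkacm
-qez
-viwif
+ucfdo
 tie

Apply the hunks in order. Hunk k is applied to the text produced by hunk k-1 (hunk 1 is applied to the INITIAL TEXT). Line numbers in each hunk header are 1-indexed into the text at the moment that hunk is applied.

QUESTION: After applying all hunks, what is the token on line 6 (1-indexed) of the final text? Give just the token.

Answer: pzsn

Derivation:
Hunk 1: at line 2 remove [zen,jcb,ziuls] add [qfjqh] -> 11 lines: pqvia cpaxd qfjqh nkv fsz pzsn vkacm qez viwif tie jgz
Hunk 2: at line 1 remove [qfjqh] add [knwob,petkm,orev] -> 13 lines: pqvia cpaxd knwob petkm orev nkv fsz pzsn vkacm qez viwif tie jgz
Hunk 3: at line 3 remove [orev] add [nhen,nrj] -> 14 lines: pqvia cpaxd knwob petkm nhen nrj nkv fsz pzsn vkacm qez viwif tie jgz
Hunk 4: at line 1 remove [knwob,petkm,nhen] add [rikmj] -> 12 lines: pqvia cpaxd rikmj nrj nkv fsz pzsn vkacm qez viwif tie jgz
Hunk 5: at line 2 remove [nrj,nkv] add [pmgkh] -> 11 lines: pqvia cpaxd rikmj pmgkh fsz pzsn vkacm qez viwif tie jgz
Hunk 6: at line 7 remove [qez,viwif] add [ucfdo] -> 10 lines: pqvia cpaxd rikmj pmgkh fsz pzsn vkacm ucfdo tie jgz
Final line 6: pzsn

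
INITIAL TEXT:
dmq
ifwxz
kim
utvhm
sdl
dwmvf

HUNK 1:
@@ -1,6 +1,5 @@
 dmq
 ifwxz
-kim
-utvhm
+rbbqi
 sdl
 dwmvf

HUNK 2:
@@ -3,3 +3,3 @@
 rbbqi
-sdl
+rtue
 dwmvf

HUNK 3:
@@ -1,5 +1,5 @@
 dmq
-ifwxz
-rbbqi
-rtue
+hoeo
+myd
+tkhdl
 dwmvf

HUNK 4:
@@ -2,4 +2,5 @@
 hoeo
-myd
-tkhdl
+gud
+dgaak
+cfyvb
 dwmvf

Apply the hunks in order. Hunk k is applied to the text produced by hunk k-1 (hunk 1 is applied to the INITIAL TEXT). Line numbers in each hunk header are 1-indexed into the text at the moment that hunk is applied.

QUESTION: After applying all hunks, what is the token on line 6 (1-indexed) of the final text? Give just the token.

Answer: dwmvf

Derivation:
Hunk 1: at line 1 remove [kim,utvhm] add [rbbqi] -> 5 lines: dmq ifwxz rbbqi sdl dwmvf
Hunk 2: at line 3 remove [sdl] add [rtue] -> 5 lines: dmq ifwxz rbbqi rtue dwmvf
Hunk 3: at line 1 remove [ifwxz,rbbqi,rtue] add [hoeo,myd,tkhdl] -> 5 lines: dmq hoeo myd tkhdl dwmvf
Hunk 4: at line 2 remove [myd,tkhdl] add [gud,dgaak,cfyvb] -> 6 lines: dmq hoeo gud dgaak cfyvb dwmvf
Final line 6: dwmvf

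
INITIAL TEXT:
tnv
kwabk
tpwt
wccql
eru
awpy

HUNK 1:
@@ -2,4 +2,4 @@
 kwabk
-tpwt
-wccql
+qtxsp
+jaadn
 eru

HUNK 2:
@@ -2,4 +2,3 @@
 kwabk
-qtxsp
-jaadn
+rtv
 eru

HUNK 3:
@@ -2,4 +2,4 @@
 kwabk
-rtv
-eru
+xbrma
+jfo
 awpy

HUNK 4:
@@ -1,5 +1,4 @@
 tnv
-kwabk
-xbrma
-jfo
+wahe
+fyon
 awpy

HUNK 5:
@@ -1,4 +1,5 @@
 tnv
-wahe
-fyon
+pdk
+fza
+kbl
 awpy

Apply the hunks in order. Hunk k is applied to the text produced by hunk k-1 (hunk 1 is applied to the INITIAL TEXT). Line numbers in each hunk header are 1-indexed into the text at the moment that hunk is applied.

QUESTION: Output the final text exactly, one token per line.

Answer: tnv
pdk
fza
kbl
awpy

Derivation:
Hunk 1: at line 2 remove [tpwt,wccql] add [qtxsp,jaadn] -> 6 lines: tnv kwabk qtxsp jaadn eru awpy
Hunk 2: at line 2 remove [qtxsp,jaadn] add [rtv] -> 5 lines: tnv kwabk rtv eru awpy
Hunk 3: at line 2 remove [rtv,eru] add [xbrma,jfo] -> 5 lines: tnv kwabk xbrma jfo awpy
Hunk 4: at line 1 remove [kwabk,xbrma,jfo] add [wahe,fyon] -> 4 lines: tnv wahe fyon awpy
Hunk 5: at line 1 remove [wahe,fyon] add [pdk,fza,kbl] -> 5 lines: tnv pdk fza kbl awpy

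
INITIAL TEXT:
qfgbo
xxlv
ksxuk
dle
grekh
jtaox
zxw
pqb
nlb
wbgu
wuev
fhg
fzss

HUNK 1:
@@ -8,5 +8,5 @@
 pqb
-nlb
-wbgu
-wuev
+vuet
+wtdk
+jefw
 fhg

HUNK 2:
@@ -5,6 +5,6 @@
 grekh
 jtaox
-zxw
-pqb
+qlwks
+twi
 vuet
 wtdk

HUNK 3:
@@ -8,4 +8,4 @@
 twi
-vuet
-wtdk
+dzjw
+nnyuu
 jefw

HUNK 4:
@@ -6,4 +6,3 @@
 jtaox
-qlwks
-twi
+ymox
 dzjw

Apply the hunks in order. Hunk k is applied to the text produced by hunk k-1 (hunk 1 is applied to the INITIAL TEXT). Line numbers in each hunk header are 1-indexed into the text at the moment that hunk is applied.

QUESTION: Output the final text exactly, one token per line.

Answer: qfgbo
xxlv
ksxuk
dle
grekh
jtaox
ymox
dzjw
nnyuu
jefw
fhg
fzss

Derivation:
Hunk 1: at line 8 remove [nlb,wbgu,wuev] add [vuet,wtdk,jefw] -> 13 lines: qfgbo xxlv ksxuk dle grekh jtaox zxw pqb vuet wtdk jefw fhg fzss
Hunk 2: at line 5 remove [zxw,pqb] add [qlwks,twi] -> 13 lines: qfgbo xxlv ksxuk dle grekh jtaox qlwks twi vuet wtdk jefw fhg fzss
Hunk 3: at line 8 remove [vuet,wtdk] add [dzjw,nnyuu] -> 13 lines: qfgbo xxlv ksxuk dle grekh jtaox qlwks twi dzjw nnyuu jefw fhg fzss
Hunk 4: at line 6 remove [qlwks,twi] add [ymox] -> 12 lines: qfgbo xxlv ksxuk dle grekh jtaox ymox dzjw nnyuu jefw fhg fzss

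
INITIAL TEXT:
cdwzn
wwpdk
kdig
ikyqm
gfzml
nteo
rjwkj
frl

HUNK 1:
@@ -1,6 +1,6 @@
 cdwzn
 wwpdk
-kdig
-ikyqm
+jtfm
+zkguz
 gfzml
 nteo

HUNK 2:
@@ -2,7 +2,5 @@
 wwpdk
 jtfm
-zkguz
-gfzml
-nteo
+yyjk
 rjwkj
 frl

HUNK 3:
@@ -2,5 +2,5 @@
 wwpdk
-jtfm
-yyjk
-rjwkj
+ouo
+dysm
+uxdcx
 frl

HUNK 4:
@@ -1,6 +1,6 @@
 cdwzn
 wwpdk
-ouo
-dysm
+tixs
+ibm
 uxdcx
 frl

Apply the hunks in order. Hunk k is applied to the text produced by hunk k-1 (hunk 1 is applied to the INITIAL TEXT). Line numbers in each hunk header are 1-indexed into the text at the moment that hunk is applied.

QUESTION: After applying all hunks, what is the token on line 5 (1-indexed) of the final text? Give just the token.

Hunk 1: at line 1 remove [kdig,ikyqm] add [jtfm,zkguz] -> 8 lines: cdwzn wwpdk jtfm zkguz gfzml nteo rjwkj frl
Hunk 2: at line 2 remove [zkguz,gfzml,nteo] add [yyjk] -> 6 lines: cdwzn wwpdk jtfm yyjk rjwkj frl
Hunk 3: at line 2 remove [jtfm,yyjk,rjwkj] add [ouo,dysm,uxdcx] -> 6 lines: cdwzn wwpdk ouo dysm uxdcx frl
Hunk 4: at line 1 remove [ouo,dysm] add [tixs,ibm] -> 6 lines: cdwzn wwpdk tixs ibm uxdcx frl
Final line 5: uxdcx

Answer: uxdcx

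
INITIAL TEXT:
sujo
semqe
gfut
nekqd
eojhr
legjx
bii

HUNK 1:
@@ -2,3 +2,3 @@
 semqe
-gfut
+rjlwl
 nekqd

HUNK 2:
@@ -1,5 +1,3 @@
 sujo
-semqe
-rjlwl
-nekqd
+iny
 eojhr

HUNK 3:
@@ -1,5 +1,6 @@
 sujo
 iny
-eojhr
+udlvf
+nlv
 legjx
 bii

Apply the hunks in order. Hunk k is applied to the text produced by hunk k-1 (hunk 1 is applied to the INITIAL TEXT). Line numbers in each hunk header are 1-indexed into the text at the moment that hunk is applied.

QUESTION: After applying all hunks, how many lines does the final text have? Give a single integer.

Answer: 6

Derivation:
Hunk 1: at line 2 remove [gfut] add [rjlwl] -> 7 lines: sujo semqe rjlwl nekqd eojhr legjx bii
Hunk 2: at line 1 remove [semqe,rjlwl,nekqd] add [iny] -> 5 lines: sujo iny eojhr legjx bii
Hunk 3: at line 1 remove [eojhr] add [udlvf,nlv] -> 6 lines: sujo iny udlvf nlv legjx bii
Final line count: 6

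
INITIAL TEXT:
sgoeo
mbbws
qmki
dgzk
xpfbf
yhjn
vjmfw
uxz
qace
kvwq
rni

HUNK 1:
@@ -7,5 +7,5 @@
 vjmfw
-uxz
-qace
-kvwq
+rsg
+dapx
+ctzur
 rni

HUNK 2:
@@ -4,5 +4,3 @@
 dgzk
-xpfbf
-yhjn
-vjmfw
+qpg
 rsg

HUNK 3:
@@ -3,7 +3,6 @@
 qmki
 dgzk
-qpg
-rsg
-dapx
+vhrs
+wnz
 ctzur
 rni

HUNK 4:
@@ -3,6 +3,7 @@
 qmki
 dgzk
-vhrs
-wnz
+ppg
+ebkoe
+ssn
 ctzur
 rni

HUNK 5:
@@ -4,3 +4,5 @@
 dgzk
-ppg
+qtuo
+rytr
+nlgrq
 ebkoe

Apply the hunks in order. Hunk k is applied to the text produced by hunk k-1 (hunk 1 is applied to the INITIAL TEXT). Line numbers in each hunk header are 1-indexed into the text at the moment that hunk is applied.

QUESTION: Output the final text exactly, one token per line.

Hunk 1: at line 7 remove [uxz,qace,kvwq] add [rsg,dapx,ctzur] -> 11 lines: sgoeo mbbws qmki dgzk xpfbf yhjn vjmfw rsg dapx ctzur rni
Hunk 2: at line 4 remove [xpfbf,yhjn,vjmfw] add [qpg] -> 9 lines: sgoeo mbbws qmki dgzk qpg rsg dapx ctzur rni
Hunk 3: at line 3 remove [qpg,rsg,dapx] add [vhrs,wnz] -> 8 lines: sgoeo mbbws qmki dgzk vhrs wnz ctzur rni
Hunk 4: at line 3 remove [vhrs,wnz] add [ppg,ebkoe,ssn] -> 9 lines: sgoeo mbbws qmki dgzk ppg ebkoe ssn ctzur rni
Hunk 5: at line 4 remove [ppg] add [qtuo,rytr,nlgrq] -> 11 lines: sgoeo mbbws qmki dgzk qtuo rytr nlgrq ebkoe ssn ctzur rni

Answer: sgoeo
mbbws
qmki
dgzk
qtuo
rytr
nlgrq
ebkoe
ssn
ctzur
rni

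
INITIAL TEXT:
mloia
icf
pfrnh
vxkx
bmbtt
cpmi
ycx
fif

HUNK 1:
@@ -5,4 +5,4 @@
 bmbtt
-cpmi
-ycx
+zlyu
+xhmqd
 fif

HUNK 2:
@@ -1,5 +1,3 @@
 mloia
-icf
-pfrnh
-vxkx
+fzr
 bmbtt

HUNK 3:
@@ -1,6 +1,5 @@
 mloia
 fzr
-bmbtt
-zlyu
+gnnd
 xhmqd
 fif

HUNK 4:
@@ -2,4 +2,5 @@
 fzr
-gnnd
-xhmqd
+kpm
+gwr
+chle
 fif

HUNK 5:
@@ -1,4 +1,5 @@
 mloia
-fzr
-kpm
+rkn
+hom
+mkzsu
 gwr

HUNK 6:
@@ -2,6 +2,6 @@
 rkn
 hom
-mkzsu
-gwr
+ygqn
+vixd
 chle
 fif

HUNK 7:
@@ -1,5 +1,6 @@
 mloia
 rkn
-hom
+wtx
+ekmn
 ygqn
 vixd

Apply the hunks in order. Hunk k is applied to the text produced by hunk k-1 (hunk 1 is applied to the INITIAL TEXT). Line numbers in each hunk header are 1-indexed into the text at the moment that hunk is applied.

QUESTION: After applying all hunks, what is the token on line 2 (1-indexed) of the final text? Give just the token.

Hunk 1: at line 5 remove [cpmi,ycx] add [zlyu,xhmqd] -> 8 lines: mloia icf pfrnh vxkx bmbtt zlyu xhmqd fif
Hunk 2: at line 1 remove [icf,pfrnh,vxkx] add [fzr] -> 6 lines: mloia fzr bmbtt zlyu xhmqd fif
Hunk 3: at line 1 remove [bmbtt,zlyu] add [gnnd] -> 5 lines: mloia fzr gnnd xhmqd fif
Hunk 4: at line 2 remove [gnnd,xhmqd] add [kpm,gwr,chle] -> 6 lines: mloia fzr kpm gwr chle fif
Hunk 5: at line 1 remove [fzr,kpm] add [rkn,hom,mkzsu] -> 7 lines: mloia rkn hom mkzsu gwr chle fif
Hunk 6: at line 2 remove [mkzsu,gwr] add [ygqn,vixd] -> 7 lines: mloia rkn hom ygqn vixd chle fif
Hunk 7: at line 1 remove [hom] add [wtx,ekmn] -> 8 lines: mloia rkn wtx ekmn ygqn vixd chle fif
Final line 2: rkn

Answer: rkn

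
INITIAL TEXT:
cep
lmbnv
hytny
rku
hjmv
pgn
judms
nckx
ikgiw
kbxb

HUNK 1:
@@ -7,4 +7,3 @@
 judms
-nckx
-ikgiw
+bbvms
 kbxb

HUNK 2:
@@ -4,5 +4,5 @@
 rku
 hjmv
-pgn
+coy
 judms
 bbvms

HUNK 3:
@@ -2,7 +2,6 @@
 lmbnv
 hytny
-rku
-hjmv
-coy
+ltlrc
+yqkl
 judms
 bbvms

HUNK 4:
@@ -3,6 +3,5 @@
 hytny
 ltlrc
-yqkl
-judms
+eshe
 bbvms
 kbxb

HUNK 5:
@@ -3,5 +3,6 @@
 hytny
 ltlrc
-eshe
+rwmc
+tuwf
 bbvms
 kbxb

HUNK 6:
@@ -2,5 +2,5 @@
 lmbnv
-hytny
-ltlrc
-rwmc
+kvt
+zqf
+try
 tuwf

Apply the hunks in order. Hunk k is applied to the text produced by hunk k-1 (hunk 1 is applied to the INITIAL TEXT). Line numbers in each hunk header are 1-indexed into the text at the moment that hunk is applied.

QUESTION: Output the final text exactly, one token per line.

Hunk 1: at line 7 remove [nckx,ikgiw] add [bbvms] -> 9 lines: cep lmbnv hytny rku hjmv pgn judms bbvms kbxb
Hunk 2: at line 4 remove [pgn] add [coy] -> 9 lines: cep lmbnv hytny rku hjmv coy judms bbvms kbxb
Hunk 3: at line 2 remove [rku,hjmv,coy] add [ltlrc,yqkl] -> 8 lines: cep lmbnv hytny ltlrc yqkl judms bbvms kbxb
Hunk 4: at line 3 remove [yqkl,judms] add [eshe] -> 7 lines: cep lmbnv hytny ltlrc eshe bbvms kbxb
Hunk 5: at line 3 remove [eshe] add [rwmc,tuwf] -> 8 lines: cep lmbnv hytny ltlrc rwmc tuwf bbvms kbxb
Hunk 6: at line 2 remove [hytny,ltlrc,rwmc] add [kvt,zqf,try] -> 8 lines: cep lmbnv kvt zqf try tuwf bbvms kbxb

Answer: cep
lmbnv
kvt
zqf
try
tuwf
bbvms
kbxb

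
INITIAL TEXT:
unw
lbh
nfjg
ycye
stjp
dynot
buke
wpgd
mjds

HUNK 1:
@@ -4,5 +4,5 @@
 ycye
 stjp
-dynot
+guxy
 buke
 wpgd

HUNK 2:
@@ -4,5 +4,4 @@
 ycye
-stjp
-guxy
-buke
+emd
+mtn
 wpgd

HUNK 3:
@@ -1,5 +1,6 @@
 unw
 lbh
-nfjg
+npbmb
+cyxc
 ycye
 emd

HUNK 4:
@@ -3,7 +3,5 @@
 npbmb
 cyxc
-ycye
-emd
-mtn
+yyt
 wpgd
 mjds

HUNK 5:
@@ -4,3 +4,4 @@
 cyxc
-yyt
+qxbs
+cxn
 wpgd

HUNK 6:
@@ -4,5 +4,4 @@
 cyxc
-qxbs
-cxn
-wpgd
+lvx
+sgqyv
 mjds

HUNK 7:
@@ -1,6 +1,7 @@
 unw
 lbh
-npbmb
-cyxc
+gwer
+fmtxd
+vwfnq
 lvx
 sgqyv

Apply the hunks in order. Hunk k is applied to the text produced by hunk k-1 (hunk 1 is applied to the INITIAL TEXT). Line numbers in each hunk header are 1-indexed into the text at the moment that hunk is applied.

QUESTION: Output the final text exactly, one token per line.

Hunk 1: at line 4 remove [dynot] add [guxy] -> 9 lines: unw lbh nfjg ycye stjp guxy buke wpgd mjds
Hunk 2: at line 4 remove [stjp,guxy,buke] add [emd,mtn] -> 8 lines: unw lbh nfjg ycye emd mtn wpgd mjds
Hunk 3: at line 1 remove [nfjg] add [npbmb,cyxc] -> 9 lines: unw lbh npbmb cyxc ycye emd mtn wpgd mjds
Hunk 4: at line 3 remove [ycye,emd,mtn] add [yyt] -> 7 lines: unw lbh npbmb cyxc yyt wpgd mjds
Hunk 5: at line 4 remove [yyt] add [qxbs,cxn] -> 8 lines: unw lbh npbmb cyxc qxbs cxn wpgd mjds
Hunk 6: at line 4 remove [qxbs,cxn,wpgd] add [lvx,sgqyv] -> 7 lines: unw lbh npbmb cyxc lvx sgqyv mjds
Hunk 7: at line 1 remove [npbmb,cyxc] add [gwer,fmtxd,vwfnq] -> 8 lines: unw lbh gwer fmtxd vwfnq lvx sgqyv mjds

Answer: unw
lbh
gwer
fmtxd
vwfnq
lvx
sgqyv
mjds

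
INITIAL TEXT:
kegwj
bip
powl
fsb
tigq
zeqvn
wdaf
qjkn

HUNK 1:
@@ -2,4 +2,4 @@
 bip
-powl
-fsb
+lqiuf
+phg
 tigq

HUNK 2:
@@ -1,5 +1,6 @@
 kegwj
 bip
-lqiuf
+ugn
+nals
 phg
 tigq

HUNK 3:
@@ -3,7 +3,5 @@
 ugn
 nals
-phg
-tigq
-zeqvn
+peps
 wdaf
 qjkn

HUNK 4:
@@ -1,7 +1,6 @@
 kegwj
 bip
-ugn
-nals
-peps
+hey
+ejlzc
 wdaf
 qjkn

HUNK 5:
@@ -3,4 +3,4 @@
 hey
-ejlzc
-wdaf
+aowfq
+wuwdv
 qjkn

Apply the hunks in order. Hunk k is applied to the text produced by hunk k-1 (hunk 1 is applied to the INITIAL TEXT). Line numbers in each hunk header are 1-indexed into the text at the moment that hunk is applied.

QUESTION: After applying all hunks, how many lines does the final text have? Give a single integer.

Hunk 1: at line 2 remove [powl,fsb] add [lqiuf,phg] -> 8 lines: kegwj bip lqiuf phg tigq zeqvn wdaf qjkn
Hunk 2: at line 1 remove [lqiuf] add [ugn,nals] -> 9 lines: kegwj bip ugn nals phg tigq zeqvn wdaf qjkn
Hunk 3: at line 3 remove [phg,tigq,zeqvn] add [peps] -> 7 lines: kegwj bip ugn nals peps wdaf qjkn
Hunk 4: at line 1 remove [ugn,nals,peps] add [hey,ejlzc] -> 6 lines: kegwj bip hey ejlzc wdaf qjkn
Hunk 5: at line 3 remove [ejlzc,wdaf] add [aowfq,wuwdv] -> 6 lines: kegwj bip hey aowfq wuwdv qjkn
Final line count: 6

Answer: 6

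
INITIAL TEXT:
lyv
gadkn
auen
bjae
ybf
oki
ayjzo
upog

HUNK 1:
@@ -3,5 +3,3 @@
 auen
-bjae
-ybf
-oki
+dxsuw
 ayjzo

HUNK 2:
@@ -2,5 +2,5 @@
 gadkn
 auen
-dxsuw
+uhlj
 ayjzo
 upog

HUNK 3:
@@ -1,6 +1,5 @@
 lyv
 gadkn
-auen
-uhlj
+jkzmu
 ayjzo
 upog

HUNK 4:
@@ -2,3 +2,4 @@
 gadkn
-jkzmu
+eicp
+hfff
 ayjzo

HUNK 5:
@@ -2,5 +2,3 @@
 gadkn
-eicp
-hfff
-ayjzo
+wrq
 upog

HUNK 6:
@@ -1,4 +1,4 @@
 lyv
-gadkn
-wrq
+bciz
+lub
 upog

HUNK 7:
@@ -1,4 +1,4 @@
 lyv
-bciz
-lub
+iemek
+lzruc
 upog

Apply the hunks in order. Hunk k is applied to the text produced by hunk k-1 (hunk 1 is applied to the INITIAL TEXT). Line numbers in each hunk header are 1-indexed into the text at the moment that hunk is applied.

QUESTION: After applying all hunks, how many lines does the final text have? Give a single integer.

Hunk 1: at line 3 remove [bjae,ybf,oki] add [dxsuw] -> 6 lines: lyv gadkn auen dxsuw ayjzo upog
Hunk 2: at line 2 remove [dxsuw] add [uhlj] -> 6 lines: lyv gadkn auen uhlj ayjzo upog
Hunk 3: at line 1 remove [auen,uhlj] add [jkzmu] -> 5 lines: lyv gadkn jkzmu ayjzo upog
Hunk 4: at line 2 remove [jkzmu] add [eicp,hfff] -> 6 lines: lyv gadkn eicp hfff ayjzo upog
Hunk 5: at line 2 remove [eicp,hfff,ayjzo] add [wrq] -> 4 lines: lyv gadkn wrq upog
Hunk 6: at line 1 remove [gadkn,wrq] add [bciz,lub] -> 4 lines: lyv bciz lub upog
Hunk 7: at line 1 remove [bciz,lub] add [iemek,lzruc] -> 4 lines: lyv iemek lzruc upog
Final line count: 4

Answer: 4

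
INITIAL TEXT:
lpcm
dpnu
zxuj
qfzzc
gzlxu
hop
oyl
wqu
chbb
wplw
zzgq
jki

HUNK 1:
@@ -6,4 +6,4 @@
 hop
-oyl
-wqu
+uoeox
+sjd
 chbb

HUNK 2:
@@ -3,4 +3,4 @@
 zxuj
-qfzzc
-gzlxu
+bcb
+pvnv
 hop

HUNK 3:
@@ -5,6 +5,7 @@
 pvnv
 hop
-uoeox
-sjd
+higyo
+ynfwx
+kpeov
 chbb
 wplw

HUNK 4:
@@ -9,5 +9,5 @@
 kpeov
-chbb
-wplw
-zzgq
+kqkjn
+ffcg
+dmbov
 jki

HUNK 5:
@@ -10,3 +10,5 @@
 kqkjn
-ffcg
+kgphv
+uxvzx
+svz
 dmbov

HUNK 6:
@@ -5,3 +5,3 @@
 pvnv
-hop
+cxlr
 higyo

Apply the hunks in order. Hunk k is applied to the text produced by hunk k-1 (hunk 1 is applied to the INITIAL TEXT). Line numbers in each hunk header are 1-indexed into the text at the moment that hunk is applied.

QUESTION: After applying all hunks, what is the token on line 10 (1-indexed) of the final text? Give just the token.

Answer: kqkjn

Derivation:
Hunk 1: at line 6 remove [oyl,wqu] add [uoeox,sjd] -> 12 lines: lpcm dpnu zxuj qfzzc gzlxu hop uoeox sjd chbb wplw zzgq jki
Hunk 2: at line 3 remove [qfzzc,gzlxu] add [bcb,pvnv] -> 12 lines: lpcm dpnu zxuj bcb pvnv hop uoeox sjd chbb wplw zzgq jki
Hunk 3: at line 5 remove [uoeox,sjd] add [higyo,ynfwx,kpeov] -> 13 lines: lpcm dpnu zxuj bcb pvnv hop higyo ynfwx kpeov chbb wplw zzgq jki
Hunk 4: at line 9 remove [chbb,wplw,zzgq] add [kqkjn,ffcg,dmbov] -> 13 lines: lpcm dpnu zxuj bcb pvnv hop higyo ynfwx kpeov kqkjn ffcg dmbov jki
Hunk 5: at line 10 remove [ffcg] add [kgphv,uxvzx,svz] -> 15 lines: lpcm dpnu zxuj bcb pvnv hop higyo ynfwx kpeov kqkjn kgphv uxvzx svz dmbov jki
Hunk 6: at line 5 remove [hop] add [cxlr] -> 15 lines: lpcm dpnu zxuj bcb pvnv cxlr higyo ynfwx kpeov kqkjn kgphv uxvzx svz dmbov jki
Final line 10: kqkjn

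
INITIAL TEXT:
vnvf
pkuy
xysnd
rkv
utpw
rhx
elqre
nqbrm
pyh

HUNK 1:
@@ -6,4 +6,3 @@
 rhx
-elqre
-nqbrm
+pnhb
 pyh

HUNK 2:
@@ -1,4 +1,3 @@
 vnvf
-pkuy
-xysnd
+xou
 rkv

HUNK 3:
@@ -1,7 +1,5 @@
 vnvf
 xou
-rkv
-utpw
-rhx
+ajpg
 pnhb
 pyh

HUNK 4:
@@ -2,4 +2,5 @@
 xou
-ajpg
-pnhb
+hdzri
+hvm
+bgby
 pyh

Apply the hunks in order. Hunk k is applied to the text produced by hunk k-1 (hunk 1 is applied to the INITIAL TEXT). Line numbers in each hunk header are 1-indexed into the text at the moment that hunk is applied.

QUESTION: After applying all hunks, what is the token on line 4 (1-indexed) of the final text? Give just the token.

Answer: hvm

Derivation:
Hunk 1: at line 6 remove [elqre,nqbrm] add [pnhb] -> 8 lines: vnvf pkuy xysnd rkv utpw rhx pnhb pyh
Hunk 2: at line 1 remove [pkuy,xysnd] add [xou] -> 7 lines: vnvf xou rkv utpw rhx pnhb pyh
Hunk 3: at line 1 remove [rkv,utpw,rhx] add [ajpg] -> 5 lines: vnvf xou ajpg pnhb pyh
Hunk 4: at line 2 remove [ajpg,pnhb] add [hdzri,hvm,bgby] -> 6 lines: vnvf xou hdzri hvm bgby pyh
Final line 4: hvm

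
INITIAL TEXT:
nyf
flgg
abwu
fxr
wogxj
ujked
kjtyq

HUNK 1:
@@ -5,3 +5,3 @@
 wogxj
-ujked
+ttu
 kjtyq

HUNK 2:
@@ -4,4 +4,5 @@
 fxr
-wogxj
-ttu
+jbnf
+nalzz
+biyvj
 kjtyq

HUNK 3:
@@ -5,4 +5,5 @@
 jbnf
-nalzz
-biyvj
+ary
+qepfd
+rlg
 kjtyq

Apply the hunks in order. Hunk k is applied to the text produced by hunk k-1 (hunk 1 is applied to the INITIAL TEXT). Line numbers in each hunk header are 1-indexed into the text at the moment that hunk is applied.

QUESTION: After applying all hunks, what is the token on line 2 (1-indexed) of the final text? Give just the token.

Answer: flgg

Derivation:
Hunk 1: at line 5 remove [ujked] add [ttu] -> 7 lines: nyf flgg abwu fxr wogxj ttu kjtyq
Hunk 2: at line 4 remove [wogxj,ttu] add [jbnf,nalzz,biyvj] -> 8 lines: nyf flgg abwu fxr jbnf nalzz biyvj kjtyq
Hunk 3: at line 5 remove [nalzz,biyvj] add [ary,qepfd,rlg] -> 9 lines: nyf flgg abwu fxr jbnf ary qepfd rlg kjtyq
Final line 2: flgg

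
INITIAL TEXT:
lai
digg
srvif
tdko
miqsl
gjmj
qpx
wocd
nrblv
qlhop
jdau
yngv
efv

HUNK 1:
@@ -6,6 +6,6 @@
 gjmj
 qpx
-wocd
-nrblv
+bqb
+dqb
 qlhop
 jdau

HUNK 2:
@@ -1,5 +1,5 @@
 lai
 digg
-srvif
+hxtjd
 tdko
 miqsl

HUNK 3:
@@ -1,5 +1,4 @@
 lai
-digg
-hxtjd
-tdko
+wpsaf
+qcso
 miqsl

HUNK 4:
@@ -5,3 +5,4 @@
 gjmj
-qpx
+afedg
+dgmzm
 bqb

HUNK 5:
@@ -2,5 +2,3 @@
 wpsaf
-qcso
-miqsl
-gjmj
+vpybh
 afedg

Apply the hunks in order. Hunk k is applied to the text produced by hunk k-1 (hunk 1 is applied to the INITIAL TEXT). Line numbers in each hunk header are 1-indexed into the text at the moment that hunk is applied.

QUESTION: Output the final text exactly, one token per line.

Answer: lai
wpsaf
vpybh
afedg
dgmzm
bqb
dqb
qlhop
jdau
yngv
efv

Derivation:
Hunk 1: at line 6 remove [wocd,nrblv] add [bqb,dqb] -> 13 lines: lai digg srvif tdko miqsl gjmj qpx bqb dqb qlhop jdau yngv efv
Hunk 2: at line 1 remove [srvif] add [hxtjd] -> 13 lines: lai digg hxtjd tdko miqsl gjmj qpx bqb dqb qlhop jdau yngv efv
Hunk 3: at line 1 remove [digg,hxtjd,tdko] add [wpsaf,qcso] -> 12 lines: lai wpsaf qcso miqsl gjmj qpx bqb dqb qlhop jdau yngv efv
Hunk 4: at line 5 remove [qpx] add [afedg,dgmzm] -> 13 lines: lai wpsaf qcso miqsl gjmj afedg dgmzm bqb dqb qlhop jdau yngv efv
Hunk 5: at line 2 remove [qcso,miqsl,gjmj] add [vpybh] -> 11 lines: lai wpsaf vpybh afedg dgmzm bqb dqb qlhop jdau yngv efv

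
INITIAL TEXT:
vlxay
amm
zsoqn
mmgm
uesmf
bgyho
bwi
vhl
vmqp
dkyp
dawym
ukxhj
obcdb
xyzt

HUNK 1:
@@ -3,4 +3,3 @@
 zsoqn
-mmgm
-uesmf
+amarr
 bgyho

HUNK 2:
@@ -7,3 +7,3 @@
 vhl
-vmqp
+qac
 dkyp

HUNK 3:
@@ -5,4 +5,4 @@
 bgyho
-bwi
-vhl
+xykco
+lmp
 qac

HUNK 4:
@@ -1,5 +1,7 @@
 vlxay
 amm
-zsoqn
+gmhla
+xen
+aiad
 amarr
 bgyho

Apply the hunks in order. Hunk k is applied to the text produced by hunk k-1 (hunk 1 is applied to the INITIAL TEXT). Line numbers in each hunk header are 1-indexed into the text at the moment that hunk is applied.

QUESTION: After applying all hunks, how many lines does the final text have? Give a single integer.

Answer: 15

Derivation:
Hunk 1: at line 3 remove [mmgm,uesmf] add [amarr] -> 13 lines: vlxay amm zsoqn amarr bgyho bwi vhl vmqp dkyp dawym ukxhj obcdb xyzt
Hunk 2: at line 7 remove [vmqp] add [qac] -> 13 lines: vlxay amm zsoqn amarr bgyho bwi vhl qac dkyp dawym ukxhj obcdb xyzt
Hunk 3: at line 5 remove [bwi,vhl] add [xykco,lmp] -> 13 lines: vlxay amm zsoqn amarr bgyho xykco lmp qac dkyp dawym ukxhj obcdb xyzt
Hunk 4: at line 1 remove [zsoqn] add [gmhla,xen,aiad] -> 15 lines: vlxay amm gmhla xen aiad amarr bgyho xykco lmp qac dkyp dawym ukxhj obcdb xyzt
Final line count: 15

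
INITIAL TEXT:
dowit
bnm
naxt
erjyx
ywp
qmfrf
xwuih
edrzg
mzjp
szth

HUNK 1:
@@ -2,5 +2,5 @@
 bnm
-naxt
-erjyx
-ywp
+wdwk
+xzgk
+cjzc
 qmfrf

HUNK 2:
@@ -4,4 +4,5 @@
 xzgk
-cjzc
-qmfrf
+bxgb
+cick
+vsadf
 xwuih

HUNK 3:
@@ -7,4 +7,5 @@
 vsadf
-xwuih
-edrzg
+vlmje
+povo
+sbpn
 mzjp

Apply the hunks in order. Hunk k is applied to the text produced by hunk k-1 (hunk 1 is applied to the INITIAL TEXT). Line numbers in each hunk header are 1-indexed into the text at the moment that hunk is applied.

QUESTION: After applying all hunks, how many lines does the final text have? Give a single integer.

Hunk 1: at line 2 remove [naxt,erjyx,ywp] add [wdwk,xzgk,cjzc] -> 10 lines: dowit bnm wdwk xzgk cjzc qmfrf xwuih edrzg mzjp szth
Hunk 2: at line 4 remove [cjzc,qmfrf] add [bxgb,cick,vsadf] -> 11 lines: dowit bnm wdwk xzgk bxgb cick vsadf xwuih edrzg mzjp szth
Hunk 3: at line 7 remove [xwuih,edrzg] add [vlmje,povo,sbpn] -> 12 lines: dowit bnm wdwk xzgk bxgb cick vsadf vlmje povo sbpn mzjp szth
Final line count: 12

Answer: 12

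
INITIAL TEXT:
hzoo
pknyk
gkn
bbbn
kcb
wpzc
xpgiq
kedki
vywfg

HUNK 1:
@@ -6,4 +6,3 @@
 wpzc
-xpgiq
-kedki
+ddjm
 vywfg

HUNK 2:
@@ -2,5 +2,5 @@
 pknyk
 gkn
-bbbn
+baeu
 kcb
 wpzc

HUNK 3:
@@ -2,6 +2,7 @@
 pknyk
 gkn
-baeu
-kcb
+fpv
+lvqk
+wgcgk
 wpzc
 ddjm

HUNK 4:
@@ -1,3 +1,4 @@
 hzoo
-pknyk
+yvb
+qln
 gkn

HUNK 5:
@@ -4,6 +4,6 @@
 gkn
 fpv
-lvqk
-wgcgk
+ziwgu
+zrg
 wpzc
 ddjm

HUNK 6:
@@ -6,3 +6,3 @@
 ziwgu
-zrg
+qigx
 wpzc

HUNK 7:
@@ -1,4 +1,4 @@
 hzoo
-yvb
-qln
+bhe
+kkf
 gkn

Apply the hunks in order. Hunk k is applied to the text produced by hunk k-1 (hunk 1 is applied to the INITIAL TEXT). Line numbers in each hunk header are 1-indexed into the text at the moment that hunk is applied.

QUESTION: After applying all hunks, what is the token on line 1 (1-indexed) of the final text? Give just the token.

Hunk 1: at line 6 remove [xpgiq,kedki] add [ddjm] -> 8 lines: hzoo pknyk gkn bbbn kcb wpzc ddjm vywfg
Hunk 2: at line 2 remove [bbbn] add [baeu] -> 8 lines: hzoo pknyk gkn baeu kcb wpzc ddjm vywfg
Hunk 3: at line 2 remove [baeu,kcb] add [fpv,lvqk,wgcgk] -> 9 lines: hzoo pknyk gkn fpv lvqk wgcgk wpzc ddjm vywfg
Hunk 4: at line 1 remove [pknyk] add [yvb,qln] -> 10 lines: hzoo yvb qln gkn fpv lvqk wgcgk wpzc ddjm vywfg
Hunk 5: at line 4 remove [lvqk,wgcgk] add [ziwgu,zrg] -> 10 lines: hzoo yvb qln gkn fpv ziwgu zrg wpzc ddjm vywfg
Hunk 6: at line 6 remove [zrg] add [qigx] -> 10 lines: hzoo yvb qln gkn fpv ziwgu qigx wpzc ddjm vywfg
Hunk 7: at line 1 remove [yvb,qln] add [bhe,kkf] -> 10 lines: hzoo bhe kkf gkn fpv ziwgu qigx wpzc ddjm vywfg
Final line 1: hzoo

Answer: hzoo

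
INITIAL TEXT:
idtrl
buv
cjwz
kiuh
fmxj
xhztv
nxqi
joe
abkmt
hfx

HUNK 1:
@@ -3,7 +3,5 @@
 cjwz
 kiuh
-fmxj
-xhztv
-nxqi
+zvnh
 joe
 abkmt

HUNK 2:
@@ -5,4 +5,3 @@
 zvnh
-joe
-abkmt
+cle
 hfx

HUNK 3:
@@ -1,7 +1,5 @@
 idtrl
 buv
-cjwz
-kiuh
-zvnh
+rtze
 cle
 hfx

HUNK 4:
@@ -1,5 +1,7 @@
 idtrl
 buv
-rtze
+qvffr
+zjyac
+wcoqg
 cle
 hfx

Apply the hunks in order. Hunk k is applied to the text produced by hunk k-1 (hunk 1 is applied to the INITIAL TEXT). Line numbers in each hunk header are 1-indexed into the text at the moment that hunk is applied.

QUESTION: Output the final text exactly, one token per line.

Hunk 1: at line 3 remove [fmxj,xhztv,nxqi] add [zvnh] -> 8 lines: idtrl buv cjwz kiuh zvnh joe abkmt hfx
Hunk 2: at line 5 remove [joe,abkmt] add [cle] -> 7 lines: idtrl buv cjwz kiuh zvnh cle hfx
Hunk 3: at line 1 remove [cjwz,kiuh,zvnh] add [rtze] -> 5 lines: idtrl buv rtze cle hfx
Hunk 4: at line 1 remove [rtze] add [qvffr,zjyac,wcoqg] -> 7 lines: idtrl buv qvffr zjyac wcoqg cle hfx

Answer: idtrl
buv
qvffr
zjyac
wcoqg
cle
hfx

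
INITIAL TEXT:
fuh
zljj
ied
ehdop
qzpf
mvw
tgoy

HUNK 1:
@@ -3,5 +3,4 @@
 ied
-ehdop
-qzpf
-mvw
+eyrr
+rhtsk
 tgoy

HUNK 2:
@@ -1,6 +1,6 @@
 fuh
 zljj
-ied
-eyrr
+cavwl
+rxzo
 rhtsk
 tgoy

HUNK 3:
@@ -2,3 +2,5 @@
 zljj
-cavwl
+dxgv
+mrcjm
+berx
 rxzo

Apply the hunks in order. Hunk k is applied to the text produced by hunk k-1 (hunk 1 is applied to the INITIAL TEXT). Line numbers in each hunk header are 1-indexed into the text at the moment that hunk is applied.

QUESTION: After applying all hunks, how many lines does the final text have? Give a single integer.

Answer: 8

Derivation:
Hunk 1: at line 3 remove [ehdop,qzpf,mvw] add [eyrr,rhtsk] -> 6 lines: fuh zljj ied eyrr rhtsk tgoy
Hunk 2: at line 1 remove [ied,eyrr] add [cavwl,rxzo] -> 6 lines: fuh zljj cavwl rxzo rhtsk tgoy
Hunk 3: at line 2 remove [cavwl] add [dxgv,mrcjm,berx] -> 8 lines: fuh zljj dxgv mrcjm berx rxzo rhtsk tgoy
Final line count: 8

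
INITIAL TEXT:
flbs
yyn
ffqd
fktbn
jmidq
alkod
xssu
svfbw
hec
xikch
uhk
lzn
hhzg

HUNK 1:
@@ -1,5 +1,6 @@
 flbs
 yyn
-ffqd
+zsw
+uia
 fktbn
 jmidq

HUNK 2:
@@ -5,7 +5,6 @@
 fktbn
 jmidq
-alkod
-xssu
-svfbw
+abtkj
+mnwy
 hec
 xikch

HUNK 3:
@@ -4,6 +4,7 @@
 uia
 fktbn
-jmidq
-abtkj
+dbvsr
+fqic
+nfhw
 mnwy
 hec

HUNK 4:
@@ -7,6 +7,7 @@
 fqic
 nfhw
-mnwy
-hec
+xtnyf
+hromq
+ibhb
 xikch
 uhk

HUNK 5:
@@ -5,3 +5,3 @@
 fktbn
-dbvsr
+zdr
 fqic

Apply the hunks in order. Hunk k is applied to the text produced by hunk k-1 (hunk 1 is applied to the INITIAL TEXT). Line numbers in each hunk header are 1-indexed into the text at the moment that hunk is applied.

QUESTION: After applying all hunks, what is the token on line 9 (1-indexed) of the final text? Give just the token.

Answer: xtnyf

Derivation:
Hunk 1: at line 1 remove [ffqd] add [zsw,uia] -> 14 lines: flbs yyn zsw uia fktbn jmidq alkod xssu svfbw hec xikch uhk lzn hhzg
Hunk 2: at line 5 remove [alkod,xssu,svfbw] add [abtkj,mnwy] -> 13 lines: flbs yyn zsw uia fktbn jmidq abtkj mnwy hec xikch uhk lzn hhzg
Hunk 3: at line 4 remove [jmidq,abtkj] add [dbvsr,fqic,nfhw] -> 14 lines: flbs yyn zsw uia fktbn dbvsr fqic nfhw mnwy hec xikch uhk lzn hhzg
Hunk 4: at line 7 remove [mnwy,hec] add [xtnyf,hromq,ibhb] -> 15 lines: flbs yyn zsw uia fktbn dbvsr fqic nfhw xtnyf hromq ibhb xikch uhk lzn hhzg
Hunk 5: at line 5 remove [dbvsr] add [zdr] -> 15 lines: flbs yyn zsw uia fktbn zdr fqic nfhw xtnyf hromq ibhb xikch uhk lzn hhzg
Final line 9: xtnyf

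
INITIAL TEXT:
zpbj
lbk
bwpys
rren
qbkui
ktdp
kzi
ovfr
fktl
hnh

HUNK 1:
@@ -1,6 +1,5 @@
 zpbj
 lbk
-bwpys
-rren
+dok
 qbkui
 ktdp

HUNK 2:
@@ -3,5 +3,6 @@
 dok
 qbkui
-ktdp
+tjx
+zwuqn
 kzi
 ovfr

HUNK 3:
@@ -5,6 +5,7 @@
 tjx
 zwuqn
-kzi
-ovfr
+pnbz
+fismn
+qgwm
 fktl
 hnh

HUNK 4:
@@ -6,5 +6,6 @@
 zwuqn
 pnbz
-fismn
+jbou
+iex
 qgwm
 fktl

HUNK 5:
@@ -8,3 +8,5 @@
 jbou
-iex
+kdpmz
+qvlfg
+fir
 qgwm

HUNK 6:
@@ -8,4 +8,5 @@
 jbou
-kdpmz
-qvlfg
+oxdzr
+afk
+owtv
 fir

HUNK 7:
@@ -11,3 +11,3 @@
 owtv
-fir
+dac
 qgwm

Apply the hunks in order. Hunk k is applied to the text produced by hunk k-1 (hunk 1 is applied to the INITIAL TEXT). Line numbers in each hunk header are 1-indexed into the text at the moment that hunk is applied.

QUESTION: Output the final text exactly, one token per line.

Answer: zpbj
lbk
dok
qbkui
tjx
zwuqn
pnbz
jbou
oxdzr
afk
owtv
dac
qgwm
fktl
hnh

Derivation:
Hunk 1: at line 1 remove [bwpys,rren] add [dok] -> 9 lines: zpbj lbk dok qbkui ktdp kzi ovfr fktl hnh
Hunk 2: at line 3 remove [ktdp] add [tjx,zwuqn] -> 10 lines: zpbj lbk dok qbkui tjx zwuqn kzi ovfr fktl hnh
Hunk 3: at line 5 remove [kzi,ovfr] add [pnbz,fismn,qgwm] -> 11 lines: zpbj lbk dok qbkui tjx zwuqn pnbz fismn qgwm fktl hnh
Hunk 4: at line 6 remove [fismn] add [jbou,iex] -> 12 lines: zpbj lbk dok qbkui tjx zwuqn pnbz jbou iex qgwm fktl hnh
Hunk 5: at line 8 remove [iex] add [kdpmz,qvlfg,fir] -> 14 lines: zpbj lbk dok qbkui tjx zwuqn pnbz jbou kdpmz qvlfg fir qgwm fktl hnh
Hunk 6: at line 8 remove [kdpmz,qvlfg] add [oxdzr,afk,owtv] -> 15 lines: zpbj lbk dok qbkui tjx zwuqn pnbz jbou oxdzr afk owtv fir qgwm fktl hnh
Hunk 7: at line 11 remove [fir] add [dac] -> 15 lines: zpbj lbk dok qbkui tjx zwuqn pnbz jbou oxdzr afk owtv dac qgwm fktl hnh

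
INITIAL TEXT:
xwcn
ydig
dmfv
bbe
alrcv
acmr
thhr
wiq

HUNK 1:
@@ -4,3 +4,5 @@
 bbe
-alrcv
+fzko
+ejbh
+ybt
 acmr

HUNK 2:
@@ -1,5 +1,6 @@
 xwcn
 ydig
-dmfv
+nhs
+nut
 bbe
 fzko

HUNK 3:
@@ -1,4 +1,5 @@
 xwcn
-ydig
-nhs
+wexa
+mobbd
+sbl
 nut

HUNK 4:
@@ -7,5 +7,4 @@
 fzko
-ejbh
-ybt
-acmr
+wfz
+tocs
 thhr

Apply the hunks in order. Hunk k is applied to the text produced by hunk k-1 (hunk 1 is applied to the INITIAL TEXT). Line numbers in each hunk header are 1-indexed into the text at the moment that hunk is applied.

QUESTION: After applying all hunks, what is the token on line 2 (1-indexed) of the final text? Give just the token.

Answer: wexa

Derivation:
Hunk 1: at line 4 remove [alrcv] add [fzko,ejbh,ybt] -> 10 lines: xwcn ydig dmfv bbe fzko ejbh ybt acmr thhr wiq
Hunk 2: at line 1 remove [dmfv] add [nhs,nut] -> 11 lines: xwcn ydig nhs nut bbe fzko ejbh ybt acmr thhr wiq
Hunk 3: at line 1 remove [ydig,nhs] add [wexa,mobbd,sbl] -> 12 lines: xwcn wexa mobbd sbl nut bbe fzko ejbh ybt acmr thhr wiq
Hunk 4: at line 7 remove [ejbh,ybt,acmr] add [wfz,tocs] -> 11 lines: xwcn wexa mobbd sbl nut bbe fzko wfz tocs thhr wiq
Final line 2: wexa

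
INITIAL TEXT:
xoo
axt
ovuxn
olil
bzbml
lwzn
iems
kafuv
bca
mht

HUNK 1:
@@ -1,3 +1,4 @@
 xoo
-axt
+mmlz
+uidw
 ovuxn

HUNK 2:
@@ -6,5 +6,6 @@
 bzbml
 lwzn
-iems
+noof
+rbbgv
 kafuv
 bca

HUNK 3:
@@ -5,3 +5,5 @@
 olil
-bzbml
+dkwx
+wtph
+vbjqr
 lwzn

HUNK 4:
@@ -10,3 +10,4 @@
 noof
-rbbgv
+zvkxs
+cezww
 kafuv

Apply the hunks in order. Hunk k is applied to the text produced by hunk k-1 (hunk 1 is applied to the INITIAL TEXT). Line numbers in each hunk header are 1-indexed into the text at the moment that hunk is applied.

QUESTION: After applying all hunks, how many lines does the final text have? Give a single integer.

Answer: 15

Derivation:
Hunk 1: at line 1 remove [axt] add [mmlz,uidw] -> 11 lines: xoo mmlz uidw ovuxn olil bzbml lwzn iems kafuv bca mht
Hunk 2: at line 6 remove [iems] add [noof,rbbgv] -> 12 lines: xoo mmlz uidw ovuxn olil bzbml lwzn noof rbbgv kafuv bca mht
Hunk 3: at line 5 remove [bzbml] add [dkwx,wtph,vbjqr] -> 14 lines: xoo mmlz uidw ovuxn olil dkwx wtph vbjqr lwzn noof rbbgv kafuv bca mht
Hunk 4: at line 10 remove [rbbgv] add [zvkxs,cezww] -> 15 lines: xoo mmlz uidw ovuxn olil dkwx wtph vbjqr lwzn noof zvkxs cezww kafuv bca mht
Final line count: 15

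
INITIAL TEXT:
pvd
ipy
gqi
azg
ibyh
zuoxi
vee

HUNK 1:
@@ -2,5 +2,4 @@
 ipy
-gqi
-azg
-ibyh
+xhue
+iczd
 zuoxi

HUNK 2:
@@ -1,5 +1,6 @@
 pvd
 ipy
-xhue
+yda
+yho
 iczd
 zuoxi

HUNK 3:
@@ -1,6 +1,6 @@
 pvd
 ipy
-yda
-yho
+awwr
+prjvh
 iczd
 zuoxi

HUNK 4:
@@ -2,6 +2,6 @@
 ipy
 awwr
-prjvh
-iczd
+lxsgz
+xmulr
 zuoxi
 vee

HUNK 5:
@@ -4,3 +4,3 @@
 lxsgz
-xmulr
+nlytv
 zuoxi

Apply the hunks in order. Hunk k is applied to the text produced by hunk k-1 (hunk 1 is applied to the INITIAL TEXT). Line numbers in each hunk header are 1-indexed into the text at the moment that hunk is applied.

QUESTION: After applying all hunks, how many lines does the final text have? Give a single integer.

Hunk 1: at line 2 remove [gqi,azg,ibyh] add [xhue,iczd] -> 6 lines: pvd ipy xhue iczd zuoxi vee
Hunk 2: at line 1 remove [xhue] add [yda,yho] -> 7 lines: pvd ipy yda yho iczd zuoxi vee
Hunk 3: at line 1 remove [yda,yho] add [awwr,prjvh] -> 7 lines: pvd ipy awwr prjvh iczd zuoxi vee
Hunk 4: at line 2 remove [prjvh,iczd] add [lxsgz,xmulr] -> 7 lines: pvd ipy awwr lxsgz xmulr zuoxi vee
Hunk 5: at line 4 remove [xmulr] add [nlytv] -> 7 lines: pvd ipy awwr lxsgz nlytv zuoxi vee
Final line count: 7

Answer: 7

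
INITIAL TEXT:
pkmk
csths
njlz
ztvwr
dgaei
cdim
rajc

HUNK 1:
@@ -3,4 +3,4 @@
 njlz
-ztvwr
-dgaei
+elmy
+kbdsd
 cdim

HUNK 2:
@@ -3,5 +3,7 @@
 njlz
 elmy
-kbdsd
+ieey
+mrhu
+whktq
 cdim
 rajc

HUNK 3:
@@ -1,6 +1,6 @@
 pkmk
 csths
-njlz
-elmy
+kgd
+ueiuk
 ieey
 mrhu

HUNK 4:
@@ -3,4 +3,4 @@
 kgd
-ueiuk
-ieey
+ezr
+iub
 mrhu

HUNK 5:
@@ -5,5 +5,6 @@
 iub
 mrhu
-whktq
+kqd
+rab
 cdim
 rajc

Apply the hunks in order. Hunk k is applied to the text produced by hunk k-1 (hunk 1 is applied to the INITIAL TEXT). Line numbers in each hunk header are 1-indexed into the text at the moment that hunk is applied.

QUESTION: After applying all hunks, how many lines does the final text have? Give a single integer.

Hunk 1: at line 3 remove [ztvwr,dgaei] add [elmy,kbdsd] -> 7 lines: pkmk csths njlz elmy kbdsd cdim rajc
Hunk 2: at line 3 remove [kbdsd] add [ieey,mrhu,whktq] -> 9 lines: pkmk csths njlz elmy ieey mrhu whktq cdim rajc
Hunk 3: at line 1 remove [njlz,elmy] add [kgd,ueiuk] -> 9 lines: pkmk csths kgd ueiuk ieey mrhu whktq cdim rajc
Hunk 4: at line 3 remove [ueiuk,ieey] add [ezr,iub] -> 9 lines: pkmk csths kgd ezr iub mrhu whktq cdim rajc
Hunk 5: at line 5 remove [whktq] add [kqd,rab] -> 10 lines: pkmk csths kgd ezr iub mrhu kqd rab cdim rajc
Final line count: 10

Answer: 10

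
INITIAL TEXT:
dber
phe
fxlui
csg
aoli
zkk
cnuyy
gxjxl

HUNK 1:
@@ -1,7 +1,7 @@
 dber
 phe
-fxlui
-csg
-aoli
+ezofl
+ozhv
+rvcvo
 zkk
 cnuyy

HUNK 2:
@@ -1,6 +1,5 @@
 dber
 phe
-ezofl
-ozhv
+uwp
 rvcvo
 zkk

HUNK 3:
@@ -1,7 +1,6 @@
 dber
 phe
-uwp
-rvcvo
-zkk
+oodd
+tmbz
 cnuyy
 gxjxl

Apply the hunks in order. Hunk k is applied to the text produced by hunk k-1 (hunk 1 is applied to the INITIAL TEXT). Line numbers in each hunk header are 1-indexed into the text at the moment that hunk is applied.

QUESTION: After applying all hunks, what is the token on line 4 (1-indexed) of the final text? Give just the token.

Answer: tmbz

Derivation:
Hunk 1: at line 1 remove [fxlui,csg,aoli] add [ezofl,ozhv,rvcvo] -> 8 lines: dber phe ezofl ozhv rvcvo zkk cnuyy gxjxl
Hunk 2: at line 1 remove [ezofl,ozhv] add [uwp] -> 7 lines: dber phe uwp rvcvo zkk cnuyy gxjxl
Hunk 3: at line 1 remove [uwp,rvcvo,zkk] add [oodd,tmbz] -> 6 lines: dber phe oodd tmbz cnuyy gxjxl
Final line 4: tmbz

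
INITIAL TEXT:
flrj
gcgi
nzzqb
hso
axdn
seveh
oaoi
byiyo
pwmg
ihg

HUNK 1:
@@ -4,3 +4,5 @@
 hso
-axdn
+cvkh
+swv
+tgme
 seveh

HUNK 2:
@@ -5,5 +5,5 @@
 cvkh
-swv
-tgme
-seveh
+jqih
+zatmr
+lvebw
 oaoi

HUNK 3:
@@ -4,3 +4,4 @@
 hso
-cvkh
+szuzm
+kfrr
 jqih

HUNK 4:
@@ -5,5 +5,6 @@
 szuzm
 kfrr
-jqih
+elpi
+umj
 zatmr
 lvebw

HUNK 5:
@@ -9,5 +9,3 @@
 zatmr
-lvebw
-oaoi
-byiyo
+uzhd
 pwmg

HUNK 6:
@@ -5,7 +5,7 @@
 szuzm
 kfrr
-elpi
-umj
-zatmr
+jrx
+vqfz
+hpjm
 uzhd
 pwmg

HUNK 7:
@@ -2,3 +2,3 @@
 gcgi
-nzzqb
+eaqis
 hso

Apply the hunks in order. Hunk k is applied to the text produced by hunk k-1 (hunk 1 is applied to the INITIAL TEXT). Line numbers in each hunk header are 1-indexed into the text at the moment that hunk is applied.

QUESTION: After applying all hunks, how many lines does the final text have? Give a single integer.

Answer: 12

Derivation:
Hunk 1: at line 4 remove [axdn] add [cvkh,swv,tgme] -> 12 lines: flrj gcgi nzzqb hso cvkh swv tgme seveh oaoi byiyo pwmg ihg
Hunk 2: at line 5 remove [swv,tgme,seveh] add [jqih,zatmr,lvebw] -> 12 lines: flrj gcgi nzzqb hso cvkh jqih zatmr lvebw oaoi byiyo pwmg ihg
Hunk 3: at line 4 remove [cvkh] add [szuzm,kfrr] -> 13 lines: flrj gcgi nzzqb hso szuzm kfrr jqih zatmr lvebw oaoi byiyo pwmg ihg
Hunk 4: at line 5 remove [jqih] add [elpi,umj] -> 14 lines: flrj gcgi nzzqb hso szuzm kfrr elpi umj zatmr lvebw oaoi byiyo pwmg ihg
Hunk 5: at line 9 remove [lvebw,oaoi,byiyo] add [uzhd] -> 12 lines: flrj gcgi nzzqb hso szuzm kfrr elpi umj zatmr uzhd pwmg ihg
Hunk 6: at line 5 remove [elpi,umj,zatmr] add [jrx,vqfz,hpjm] -> 12 lines: flrj gcgi nzzqb hso szuzm kfrr jrx vqfz hpjm uzhd pwmg ihg
Hunk 7: at line 2 remove [nzzqb] add [eaqis] -> 12 lines: flrj gcgi eaqis hso szuzm kfrr jrx vqfz hpjm uzhd pwmg ihg
Final line count: 12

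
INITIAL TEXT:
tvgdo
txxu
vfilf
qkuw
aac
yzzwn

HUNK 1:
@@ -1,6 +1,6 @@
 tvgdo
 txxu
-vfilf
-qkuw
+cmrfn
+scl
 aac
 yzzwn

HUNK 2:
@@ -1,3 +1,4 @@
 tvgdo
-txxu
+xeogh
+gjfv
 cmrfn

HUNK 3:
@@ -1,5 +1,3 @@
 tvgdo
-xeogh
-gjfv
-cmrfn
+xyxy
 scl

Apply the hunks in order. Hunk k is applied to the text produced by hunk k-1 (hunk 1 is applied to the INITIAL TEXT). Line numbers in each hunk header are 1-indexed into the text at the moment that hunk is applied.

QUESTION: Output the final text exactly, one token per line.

Answer: tvgdo
xyxy
scl
aac
yzzwn

Derivation:
Hunk 1: at line 1 remove [vfilf,qkuw] add [cmrfn,scl] -> 6 lines: tvgdo txxu cmrfn scl aac yzzwn
Hunk 2: at line 1 remove [txxu] add [xeogh,gjfv] -> 7 lines: tvgdo xeogh gjfv cmrfn scl aac yzzwn
Hunk 3: at line 1 remove [xeogh,gjfv,cmrfn] add [xyxy] -> 5 lines: tvgdo xyxy scl aac yzzwn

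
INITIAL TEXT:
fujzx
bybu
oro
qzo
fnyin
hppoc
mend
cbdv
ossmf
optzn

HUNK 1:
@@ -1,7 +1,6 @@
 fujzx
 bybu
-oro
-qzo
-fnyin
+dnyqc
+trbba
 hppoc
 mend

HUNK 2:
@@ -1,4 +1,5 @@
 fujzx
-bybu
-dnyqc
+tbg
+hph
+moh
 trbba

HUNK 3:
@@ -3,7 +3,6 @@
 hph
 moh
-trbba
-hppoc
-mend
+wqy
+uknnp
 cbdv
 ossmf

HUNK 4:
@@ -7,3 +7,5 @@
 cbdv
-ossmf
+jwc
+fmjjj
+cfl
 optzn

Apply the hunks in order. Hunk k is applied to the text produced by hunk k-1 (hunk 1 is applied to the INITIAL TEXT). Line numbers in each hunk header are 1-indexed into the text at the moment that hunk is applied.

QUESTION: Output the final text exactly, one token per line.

Answer: fujzx
tbg
hph
moh
wqy
uknnp
cbdv
jwc
fmjjj
cfl
optzn

Derivation:
Hunk 1: at line 1 remove [oro,qzo,fnyin] add [dnyqc,trbba] -> 9 lines: fujzx bybu dnyqc trbba hppoc mend cbdv ossmf optzn
Hunk 2: at line 1 remove [bybu,dnyqc] add [tbg,hph,moh] -> 10 lines: fujzx tbg hph moh trbba hppoc mend cbdv ossmf optzn
Hunk 3: at line 3 remove [trbba,hppoc,mend] add [wqy,uknnp] -> 9 lines: fujzx tbg hph moh wqy uknnp cbdv ossmf optzn
Hunk 4: at line 7 remove [ossmf] add [jwc,fmjjj,cfl] -> 11 lines: fujzx tbg hph moh wqy uknnp cbdv jwc fmjjj cfl optzn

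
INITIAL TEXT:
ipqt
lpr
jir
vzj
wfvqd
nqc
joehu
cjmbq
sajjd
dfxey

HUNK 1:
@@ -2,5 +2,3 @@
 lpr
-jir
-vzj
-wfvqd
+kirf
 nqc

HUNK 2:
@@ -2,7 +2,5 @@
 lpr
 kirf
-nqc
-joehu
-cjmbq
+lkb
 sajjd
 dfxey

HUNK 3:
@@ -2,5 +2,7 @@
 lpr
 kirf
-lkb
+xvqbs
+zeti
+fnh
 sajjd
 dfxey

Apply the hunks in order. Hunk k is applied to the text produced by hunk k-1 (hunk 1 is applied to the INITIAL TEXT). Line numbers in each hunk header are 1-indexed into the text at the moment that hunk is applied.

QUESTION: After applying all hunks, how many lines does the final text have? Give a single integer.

Hunk 1: at line 2 remove [jir,vzj,wfvqd] add [kirf] -> 8 lines: ipqt lpr kirf nqc joehu cjmbq sajjd dfxey
Hunk 2: at line 2 remove [nqc,joehu,cjmbq] add [lkb] -> 6 lines: ipqt lpr kirf lkb sajjd dfxey
Hunk 3: at line 2 remove [lkb] add [xvqbs,zeti,fnh] -> 8 lines: ipqt lpr kirf xvqbs zeti fnh sajjd dfxey
Final line count: 8

Answer: 8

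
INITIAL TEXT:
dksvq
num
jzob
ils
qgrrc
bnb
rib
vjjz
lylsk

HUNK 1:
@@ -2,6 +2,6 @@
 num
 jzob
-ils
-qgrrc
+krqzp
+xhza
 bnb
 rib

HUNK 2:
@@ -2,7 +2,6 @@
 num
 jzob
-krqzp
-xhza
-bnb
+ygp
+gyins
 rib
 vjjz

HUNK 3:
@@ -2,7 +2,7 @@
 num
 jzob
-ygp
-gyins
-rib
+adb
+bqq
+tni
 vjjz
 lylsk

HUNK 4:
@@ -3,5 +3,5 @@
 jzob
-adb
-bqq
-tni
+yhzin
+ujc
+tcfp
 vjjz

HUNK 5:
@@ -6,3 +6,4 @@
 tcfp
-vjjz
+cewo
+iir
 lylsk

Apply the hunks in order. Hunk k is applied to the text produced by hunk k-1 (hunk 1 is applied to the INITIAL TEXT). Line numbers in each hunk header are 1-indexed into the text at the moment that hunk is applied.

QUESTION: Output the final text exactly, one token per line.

Answer: dksvq
num
jzob
yhzin
ujc
tcfp
cewo
iir
lylsk

Derivation:
Hunk 1: at line 2 remove [ils,qgrrc] add [krqzp,xhza] -> 9 lines: dksvq num jzob krqzp xhza bnb rib vjjz lylsk
Hunk 2: at line 2 remove [krqzp,xhza,bnb] add [ygp,gyins] -> 8 lines: dksvq num jzob ygp gyins rib vjjz lylsk
Hunk 3: at line 2 remove [ygp,gyins,rib] add [adb,bqq,tni] -> 8 lines: dksvq num jzob adb bqq tni vjjz lylsk
Hunk 4: at line 3 remove [adb,bqq,tni] add [yhzin,ujc,tcfp] -> 8 lines: dksvq num jzob yhzin ujc tcfp vjjz lylsk
Hunk 5: at line 6 remove [vjjz] add [cewo,iir] -> 9 lines: dksvq num jzob yhzin ujc tcfp cewo iir lylsk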